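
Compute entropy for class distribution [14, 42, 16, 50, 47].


Probabilities: [14/169, 42/169, 16/169, 50/169, 47/169] ≈ [0.0828, 0.2485, 0.0947, 0.2959, 0.2781]
H = -((14/169)·log₂(14/169) + (42/169)·log₂(42/169) + (16/169)·log₂(16/169) + (50/169)·log₂(50/169) + (47/169)·log₂(47/169))
  = 2.1521 bits

2.1521 bits


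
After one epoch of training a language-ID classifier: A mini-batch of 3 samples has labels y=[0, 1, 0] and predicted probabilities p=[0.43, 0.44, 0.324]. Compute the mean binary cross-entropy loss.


L[0] = -ln(1-0.43) = -ln(0.57) = 0.5621
L[1] = -ln(0.44) = 0.821
L[2] = -ln(1-0.324) = -ln(0.676) = 0.3916
mean = (0.5621 + 0.821 + 0.3916)/3 = 0.5916

0.5916


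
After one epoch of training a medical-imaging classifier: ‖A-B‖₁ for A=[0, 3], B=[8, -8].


d = |0-8| + |3+ 8|
  = 8 + 11
  = 19

19


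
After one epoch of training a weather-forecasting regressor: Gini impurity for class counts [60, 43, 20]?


Probabilities: [60/123, 43/123, 20/123] ≈ [0.4878, 0.3496, 0.1626]
Σpᵢ² = (3600 + 1849 + 400)/123² = 5849/15129
Gini = 1 - Σpᵢ² = 1 - 5849/15129 = 0.6134

0.6134


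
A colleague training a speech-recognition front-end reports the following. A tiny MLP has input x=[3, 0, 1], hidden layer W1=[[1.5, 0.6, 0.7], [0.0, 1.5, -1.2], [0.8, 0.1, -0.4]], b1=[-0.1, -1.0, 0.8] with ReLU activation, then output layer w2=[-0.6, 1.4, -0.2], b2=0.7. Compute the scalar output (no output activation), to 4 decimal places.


z1[0] = (1.5)·(3) + (0.6)·(0) + (0.7)·(1) - 0.1 = 5.1
z1[1] = (0.0)·(3) + (1.5)·(0) + (-1.2)·(1) - 1.0 = -2.2
z1[2] = (0.8)·(3) + (0.1)·(0) + (-0.4)·(1) + 0.8 = 2.8
h = ReLU(z1) = [5.1, 0.0, 2.8]
output = (-0.6)·(5.1) + (1.4)·(0.0) + (-0.2)·(2.8) + 0.7 = -2.92

-2.92


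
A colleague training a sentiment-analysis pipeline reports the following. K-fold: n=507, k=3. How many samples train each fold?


Fold size = 507/3 = 169
Training per fold = 507 - 169 = 338

338


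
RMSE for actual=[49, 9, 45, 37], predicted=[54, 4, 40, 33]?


MSE = 91/4 = 22.75
RMSE = √(91/4) = 4.7697

4.7697


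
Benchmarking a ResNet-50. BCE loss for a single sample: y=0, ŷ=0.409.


BCE = -[y·ln(p) + (1-y)·ln(1-p)]
= -0 - 1·ln(1-0.409)
= -ln(0.591) = 0.5259

0.5259


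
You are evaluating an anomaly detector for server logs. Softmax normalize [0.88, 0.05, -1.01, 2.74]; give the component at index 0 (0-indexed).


Exponentials: e^0.88=2.4109, e^0.05=1.0513, e^-1.01=0.3642, e^2.74=15.487
Sum = 19.3134
Softmax = [0.1248, 0.0544, 0.0189, 0.8019]
p[0] = 2.4109/19.3134 = 0.1248

0.1248


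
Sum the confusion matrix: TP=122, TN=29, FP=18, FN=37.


Total = TP + TN + FP + FN
= 122 + 29 + 18 + 37
= 206
(Predicted positive: 140, predicted negative: 66)

206


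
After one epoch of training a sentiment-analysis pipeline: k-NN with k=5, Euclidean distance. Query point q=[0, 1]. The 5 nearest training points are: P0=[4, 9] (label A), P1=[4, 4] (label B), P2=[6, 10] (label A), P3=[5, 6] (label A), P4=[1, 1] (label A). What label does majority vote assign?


d(q,P0) = 8.9443  (label A)
d(q,P1) = 5.0  (label B)
d(q,P2) = 10.8167  (label A)
d(q,P3) = 7.0711  (label A)
d(q,P4) = 1.0  (label A)
Votes: A=4, B=1
Majority → A

A


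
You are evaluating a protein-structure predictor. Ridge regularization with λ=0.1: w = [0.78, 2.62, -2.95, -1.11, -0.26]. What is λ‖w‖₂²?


‖w‖₂² = (0.78)² + (2.62)² + (-2.95)² + (-1.11)² + (-0.26)²
     = 0.6084 + 6.8644 + 8.7025 + 1.2321 + 0.0676
     = 17.475
λ·‖w‖₂² = 0.1·17.475 = 1.7475

1.7475


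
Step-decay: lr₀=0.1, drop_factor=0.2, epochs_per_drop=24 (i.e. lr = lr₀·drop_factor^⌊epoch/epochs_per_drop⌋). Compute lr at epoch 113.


n_drops = ⌊113/24⌋ = 4
lr = 0.1·0.2^4 = 0.1·0.0016 = 0.00016

0.00016


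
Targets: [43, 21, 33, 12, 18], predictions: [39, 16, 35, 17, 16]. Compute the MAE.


Absolute errors: |43-39|=4, |21-16|=5, |33-35|=2, |12-17|=5, |18-16|=2
Sum = 18
MAE = 18/5 = 18/5

18/5


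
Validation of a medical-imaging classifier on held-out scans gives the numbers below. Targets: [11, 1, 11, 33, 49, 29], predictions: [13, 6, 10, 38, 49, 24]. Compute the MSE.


Squared errors: (11-13)²=4, (1-6)²=25, (11-10)²=1, (33-38)²=25, (49-49)²=0, (29-24)²=25
Sum = 80
MSE = 80/6 = 40/3

40/3


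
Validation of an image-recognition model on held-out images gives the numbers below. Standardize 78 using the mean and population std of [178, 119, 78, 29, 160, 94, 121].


μ = 111.2857, σ = 46.5302
z = (78 - 111.2857)/46.5302 = -0.7154

-0.7154


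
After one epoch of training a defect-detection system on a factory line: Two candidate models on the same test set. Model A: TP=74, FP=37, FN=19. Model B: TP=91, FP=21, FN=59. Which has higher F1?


Model A: P=74/111=0.6667, R=74/93=0.7957, F1=2PR/(P+R)=2TP/(2TP+FP+FN)=148/204=0.7255
Model B: P=91/112=0.8125, R=91/150=0.6067, F1=2PR/(P+R)=2TP/(2TP+FP+FN)=182/262=0.6947
0.7255 > 0.6947 → Model A

Model A


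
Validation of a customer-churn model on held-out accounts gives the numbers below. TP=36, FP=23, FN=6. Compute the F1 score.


Precision = 36/59 = 0.6102
Recall = 36/42 = 0.8571
F1 = 2·P·R/(P+R) = 2·TP/(2·TP+FP+FN) = 72/(72+23+6) = 72/101 = 0.7129

0.7129


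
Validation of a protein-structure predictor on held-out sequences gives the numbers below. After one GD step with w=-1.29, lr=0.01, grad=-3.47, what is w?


w_new = w - α·∇
= -1.29 - 0.01·-3.47
= -1.29 + 0.0347
= -1.2553

-1.2553


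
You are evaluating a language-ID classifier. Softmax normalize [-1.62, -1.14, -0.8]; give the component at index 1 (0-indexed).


Exponentials: e^-1.62=0.1979, e^-1.14=0.3198, e^-0.8=0.4493
Sum = 0.967
Softmax = [0.2046, 0.3307, 0.4646]
p[1] = 0.3198/0.967 = 0.3307

0.3307


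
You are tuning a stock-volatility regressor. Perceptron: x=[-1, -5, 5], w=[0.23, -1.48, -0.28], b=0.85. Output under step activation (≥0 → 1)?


z = (-1)·(0.23) + (-5)·(-1.48) + (5)·(-0.28) + 0.85
  = 6.62
step(z) = 1 (z≥0)

1


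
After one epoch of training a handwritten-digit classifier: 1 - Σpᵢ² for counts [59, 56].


Probabilities: [59/115, 56/115] ≈ [0.513, 0.487]
Σpᵢ² = (3481 + 3136)/115² = 6617/13225
Gini = 1 - Σpᵢ² = 1 - 6617/13225 = 0.4997

0.4997


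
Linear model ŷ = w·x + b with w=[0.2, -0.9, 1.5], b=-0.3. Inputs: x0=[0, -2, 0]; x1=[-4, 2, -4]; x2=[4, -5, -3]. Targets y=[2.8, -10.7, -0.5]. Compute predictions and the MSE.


ŷ0 = (0.2)·(0) + (-0.9)·(-2) + (1.5)·(0) - 0.3 = 1.5
ŷ1 = (0.2)·(-4) + (-0.9)·(2) + (1.5)·(-4) - 0.3 = -8.9
ŷ2 = (0.2)·(4) + (-0.9)·(-5) + (1.5)·(-3) - 0.3 = 0.5
errors² = [1.69, 3.24, 1.0]
MSE = 5.9300/3 = 1.9767

1.9767


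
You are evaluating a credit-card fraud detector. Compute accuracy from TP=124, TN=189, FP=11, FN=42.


Accuracy = (TP+TN)/(TP+TN+FP+FN)
= (124+189)/(366)
= 313/366 = 85.52%

85.52%


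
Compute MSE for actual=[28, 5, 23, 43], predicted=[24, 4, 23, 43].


Squared errors: (28-24)²=16, (5-4)²=1, (23-23)²=0, (43-43)²=0
Sum = 17
MSE = 17/4 = 17/4

17/4


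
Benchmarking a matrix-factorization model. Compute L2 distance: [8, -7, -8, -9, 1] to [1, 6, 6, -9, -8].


d = √((8-1)² + (-7-6)² + (-8-6)² + (-9+ 9)² + (1+ 8)²)
  = √(49 + 169 + 196 + 0 + 81)
  = √495 = 22.2486

22.2486


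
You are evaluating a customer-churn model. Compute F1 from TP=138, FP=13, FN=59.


Precision = 138/151 = 0.9139
Recall = 138/197 = 0.7005
F1 = 2·P·R/(P+R) = 2·TP/(2·TP+FP+FN) = 276/(276+13+59) = 276/348 = 0.7931

0.7931


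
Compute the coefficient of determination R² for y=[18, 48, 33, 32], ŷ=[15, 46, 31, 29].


ȳ = 32.75
SS_res = Σ(y-ŷ)² = 26
SS_tot = Σ(y-ȳ)² = 450.75
R² = 1 - SS_res/SS_tot = 1 - 0.0577 = 0.9423

0.9423


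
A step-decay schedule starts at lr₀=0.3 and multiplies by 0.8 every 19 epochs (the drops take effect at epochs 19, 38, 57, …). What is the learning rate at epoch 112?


n_drops = ⌊112/19⌋ = 5
lr = 0.3·0.8^5 = 0.3·0.32768 = 0.098304

0.098304


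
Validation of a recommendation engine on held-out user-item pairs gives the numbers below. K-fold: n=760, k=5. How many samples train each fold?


Fold size = 760/5 = 152
Training per fold = 760 - 152 = 608

608


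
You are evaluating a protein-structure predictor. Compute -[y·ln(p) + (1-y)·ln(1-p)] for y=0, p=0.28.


BCE = -[y·ln(p) + (1-y)·ln(1-p)]
= -0 - 1·ln(1-0.28)
= -ln(0.72) = 0.3285

0.3285


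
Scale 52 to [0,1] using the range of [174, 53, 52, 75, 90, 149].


min=52, max=174
(52-52)/(174-52) = 0/122 = 0.0

0.0


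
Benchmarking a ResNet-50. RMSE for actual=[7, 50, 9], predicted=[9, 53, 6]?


MSE = 22/3 = 7.3333
RMSE = √(22/3) = 2.708

2.708


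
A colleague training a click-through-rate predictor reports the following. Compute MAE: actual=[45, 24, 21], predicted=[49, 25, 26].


Absolute errors: |45-49|=4, |24-25|=1, |21-26|=5
Sum = 10
MAE = 10/3 = 10/3

10/3


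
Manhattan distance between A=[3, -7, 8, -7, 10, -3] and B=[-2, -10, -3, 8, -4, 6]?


d = |3+ 2| + |-7+ 10| + |8+ 3| + |-7-8| + |10+ 4| + |-3-6|
  = 5 + 3 + 11 + 15 + 14 + 9
  = 57

57


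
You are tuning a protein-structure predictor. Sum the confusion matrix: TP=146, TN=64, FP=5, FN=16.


Total = TP + TN + FP + FN
= 146 + 64 + 5 + 16
= 231
(Predicted positive: 151, predicted negative: 80)

231


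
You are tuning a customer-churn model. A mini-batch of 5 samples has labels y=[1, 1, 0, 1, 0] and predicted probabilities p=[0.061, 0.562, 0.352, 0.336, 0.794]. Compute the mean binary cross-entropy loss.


L[0] = -ln(0.061) = 2.7969
L[1] = -ln(0.562) = 0.5763
L[2] = -ln(1-0.352) = -ln(0.648) = 0.4339
L[3] = -ln(0.336) = 1.0906
L[4] = -ln(1-0.794) = -ln(0.206) = 1.5799
mean = (2.7969 + 0.5763 + 0.4339 + 1.0906 + 1.5799)/5 = 1.2955

1.2955


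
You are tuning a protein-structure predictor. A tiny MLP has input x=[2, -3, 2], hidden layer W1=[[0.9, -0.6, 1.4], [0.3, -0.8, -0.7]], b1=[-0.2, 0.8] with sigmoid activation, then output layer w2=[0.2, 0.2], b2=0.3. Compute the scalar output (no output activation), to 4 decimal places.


z1[0] = (0.9)·(2) + (-0.6)·(-3) + (1.4)·(2) - 0.2 = 6.2
z1[1] = (0.3)·(2) + (-0.8)·(-3) + (-0.7)·(2) + 0.8 = 2.4
h = sigmoid(z1) = [0.998, 0.9168]
output = (0.2)·(0.998) + (0.2)·(0.9168) + 0.3 = 0.683

0.683


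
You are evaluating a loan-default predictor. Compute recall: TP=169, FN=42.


Recall = TP/(TP+FN)
= 169/(169+42)
= 169/211 = 80.09%

80.09%


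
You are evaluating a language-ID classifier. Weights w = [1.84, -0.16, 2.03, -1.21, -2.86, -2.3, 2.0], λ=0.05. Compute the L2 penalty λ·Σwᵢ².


‖w‖₂² = (1.84)² + (-0.16)² + (2.03)² + (-1.21)² + (-2.86)² + (-2.3)² + (2.0)²
     = 3.3856 + 0.0256 + 4.1209 + 1.4641 + 8.1796 + 5.29 + 4
     = 26.4658
λ·‖w‖₂² = 0.05·26.4658 = 1.32329

1.32329


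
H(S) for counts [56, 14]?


Probabilities: [56/70, 14/70] ≈ [0.8, 0.2]
H = -((56/70)·log₂(56/70) + (14/70)·log₂(14/70))
  = 0.7219 bits

0.7219 bits


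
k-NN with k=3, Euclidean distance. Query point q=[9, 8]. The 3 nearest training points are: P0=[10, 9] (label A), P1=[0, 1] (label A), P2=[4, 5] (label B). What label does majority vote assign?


d(q,P0) = 1.4142  (label A)
d(q,P1) = 11.4018  (label A)
d(q,P2) = 5.831  (label B)
Votes: A=2, B=1
Majority → A

A


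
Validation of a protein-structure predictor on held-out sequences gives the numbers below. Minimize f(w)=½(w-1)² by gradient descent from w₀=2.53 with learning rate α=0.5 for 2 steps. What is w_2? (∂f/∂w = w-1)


step 1: grad = 2.53-1 = 1.53; w = 2.53 - 0.5·(1.53) = 1.765
step 2: grad = 1.765-1 = 0.765; w = 1.765 - 0.5·(0.765) = 1.3825

1.3825


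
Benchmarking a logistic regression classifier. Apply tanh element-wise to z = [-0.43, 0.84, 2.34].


tanh(-0.43) = -0.4053
tanh(0.84) = 0.6858
tanh(2.34) = 0.9816
result = [-0.4053, 0.6858, 0.9816]

[-0.4053, 0.6858, 0.9816]


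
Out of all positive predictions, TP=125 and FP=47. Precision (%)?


Precision = TP/(TP+FP)
= 125/(125+47)
= 125/172 = 72.67%

72.67%


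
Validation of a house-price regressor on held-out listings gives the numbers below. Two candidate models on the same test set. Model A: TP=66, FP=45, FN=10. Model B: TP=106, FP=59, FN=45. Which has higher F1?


Model A: P=66/111=0.5946, R=66/76=0.8684, F1=2PR/(P+R)=2TP/(2TP+FP+FN)=132/187=0.7059
Model B: P=106/165=0.6424, R=106/151=0.702, F1=2PR/(P+R)=2TP/(2TP+FP+FN)=212/316=0.6709
0.7059 > 0.6709 → Model A

Model A


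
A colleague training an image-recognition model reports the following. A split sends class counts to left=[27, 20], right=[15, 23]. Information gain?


Parent = [42, 43], H_parent = 0.9999
H_left = 0.9839 (n=47), H_right = 0.9678 (n=38)
H_children = (47/85)·0.9839 + (38/85)·0.9678 = 0.9767
IG = 0.9999 - 0.9767 = 0.0232

0.0232


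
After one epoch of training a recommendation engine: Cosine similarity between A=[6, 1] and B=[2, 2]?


A·B = 6·2 + 1·2 = 14
‖A‖ = √37 = 6.0828, ‖B‖ = √8 = 2.8284
cos = 14/(√37·√8) = 14/√296 = 0.8137

0.8137


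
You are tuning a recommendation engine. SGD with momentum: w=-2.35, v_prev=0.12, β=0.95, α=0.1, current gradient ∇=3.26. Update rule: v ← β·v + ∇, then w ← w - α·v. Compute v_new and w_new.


v_new = 0.95·0.12 + 3.26 = 0.114 + 3.26 = 3.374
w_new = -2.35 - 0.1·3.374 = -2.35 - 0.3374 = -2.6874

v_new=3.374, w_new=-2.6874


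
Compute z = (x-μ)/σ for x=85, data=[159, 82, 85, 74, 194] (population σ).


μ = 118.8, σ = 48.5279
z = (85 - 118.8)/48.5279 = -0.6965

-0.6965


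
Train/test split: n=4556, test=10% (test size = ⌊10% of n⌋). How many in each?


Test = ⌊4556·10/100⌋ = 455
Train = 4556 - 455 = 4101

Train: 4101, Test: 455


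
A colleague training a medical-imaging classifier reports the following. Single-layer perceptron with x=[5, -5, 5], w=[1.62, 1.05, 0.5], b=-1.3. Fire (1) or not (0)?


z = (5)·(1.62) + (-5)·(1.05) + (5)·(0.5) - 1.3
  = 4.05
step(z) = 1 (z≥0)

1


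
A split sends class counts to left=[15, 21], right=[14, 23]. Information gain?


Parent = [29, 44], H_parent = 0.9693
H_left = 0.9799 (n=36), H_right = 0.9569 (n=37)
H_children = (36/73)·0.9799 + (37/73)·0.9569 = 0.9682
IG = 0.9693 - 0.9682 = 0.0011

0.0011


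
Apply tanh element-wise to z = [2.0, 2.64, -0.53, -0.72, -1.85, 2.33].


tanh(2.0) = 0.964
tanh(2.64) = 0.9899
tanh(-0.53) = -0.4854
tanh(-0.72) = -0.6169
tanh(-1.85) = -0.9517
tanh(2.33) = 0.9812
result = [0.964, 0.9899, -0.4854, -0.6169, -0.9517, 0.9812]

[0.964, 0.9899, -0.4854, -0.6169, -0.9517, 0.9812]


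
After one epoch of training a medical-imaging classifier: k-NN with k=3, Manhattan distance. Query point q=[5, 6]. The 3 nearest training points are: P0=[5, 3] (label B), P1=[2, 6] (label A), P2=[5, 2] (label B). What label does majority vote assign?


d(q,P0) = 3  (label B)
d(q,P1) = 3  (label A)
d(q,P2) = 4  (label B)
Votes: A=1, B=2
Majority → B

B


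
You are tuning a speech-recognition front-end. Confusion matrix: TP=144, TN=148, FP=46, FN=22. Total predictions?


Total = TP + TN + FP + FN
= 144 + 148 + 46 + 22
= 360
(Predicted positive: 190, predicted negative: 170)

360


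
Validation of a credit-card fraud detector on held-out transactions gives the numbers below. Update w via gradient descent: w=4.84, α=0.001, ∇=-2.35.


w_new = w - α·∇
= 4.84 - 0.001·-2.35
= 4.84 + 0.00235
= 4.84235

4.84235


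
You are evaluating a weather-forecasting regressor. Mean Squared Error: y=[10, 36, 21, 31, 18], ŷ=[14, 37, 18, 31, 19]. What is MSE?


Squared errors: (10-14)²=16, (36-37)²=1, (21-18)²=9, (31-31)²=0, (18-19)²=1
Sum = 27
MSE = 27/5 = 27/5

27/5


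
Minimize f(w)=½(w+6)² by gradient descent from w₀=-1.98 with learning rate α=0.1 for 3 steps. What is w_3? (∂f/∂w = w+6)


step 1: grad = -1.98+6 = 4.02; w = -1.98 - 0.1·(4.02) = -2.382
step 2: grad = -2.382+6 = 3.618; w = -2.382 - 0.1·(3.618) = -2.7438
step 3: grad = -2.7438+6 = 3.2562; w = -2.7438 - 0.1·(3.2562) = -3.06942

-3.06942


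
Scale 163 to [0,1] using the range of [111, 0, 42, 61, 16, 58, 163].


min=0, max=163
(163-0)/(163-0) = 163/163 = 1.0

1.0


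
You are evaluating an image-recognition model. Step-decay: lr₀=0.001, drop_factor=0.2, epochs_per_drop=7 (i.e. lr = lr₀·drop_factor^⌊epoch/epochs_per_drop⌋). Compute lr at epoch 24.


n_drops = ⌊24/7⌋ = 3
lr = 0.001·0.2^3 = 0.001·0.008 = 0.000008

0.000008


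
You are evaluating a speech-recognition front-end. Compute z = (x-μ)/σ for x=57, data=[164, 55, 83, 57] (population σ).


μ = 89.75, σ = 44.2684
z = (57 - 89.75)/44.2684 = -0.7398

-0.7398


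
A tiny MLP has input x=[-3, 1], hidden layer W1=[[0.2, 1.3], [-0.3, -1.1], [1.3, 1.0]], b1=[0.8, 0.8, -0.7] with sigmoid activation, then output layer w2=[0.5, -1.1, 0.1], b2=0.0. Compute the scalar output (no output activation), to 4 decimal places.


z1[0] = (0.2)·(-3) + (1.3)·(1) + 0.8 = 1.5
z1[1] = (-0.3)·(-3) + (-1.1)·(1) + 0.8 = 0.6
z1[2] = (1.3)·(-3) + (1.0)·(1) - 0.7 = -3.6
h = sigmoid(z1) = [0.8176, 0.6457, 0.0266]
output = (0.5)·(0.8176) + (-1.1)·(0.6457) + (0.1)·(0.0266) + 0.0 = -0.2988

-0.2988


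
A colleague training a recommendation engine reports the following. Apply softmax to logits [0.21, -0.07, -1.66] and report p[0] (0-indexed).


Exponentials: e^0.21=1.2337, e^-0.07=0.9324, e^-1.66=0.1901
Sum = 2.3562
Softmax = [0.5236, 0.3957, 0.0807]
p[0] = 1.2337/2.3562 = 0.5236

0.5236


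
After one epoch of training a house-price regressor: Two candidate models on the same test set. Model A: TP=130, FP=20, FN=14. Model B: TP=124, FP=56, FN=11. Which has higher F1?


Model A: P=130/150=0.8667, R=130/144=0.9028, F1=2PR/(P+R)=2TP/(2TP+FP+FN)=260/294=0.8844
Model B: P=124/180=0.6889, R=124/135=0.9185, F1=2PR/(P+R)=2TP/(2TP+FP+FN)=248/315=0.7873
0.8844 > 0.7873 → Model A

Model A


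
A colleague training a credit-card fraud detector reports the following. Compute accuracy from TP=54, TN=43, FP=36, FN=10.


Accuracy = (TP+TN)/(TP+TN+FP+FN)
= (54+43)/(143)
= 97/143 = 67.83%

67.83%


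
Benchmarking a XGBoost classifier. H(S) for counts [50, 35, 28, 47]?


Probabilities: [50/160, 35/160, 28/160, 47/160] ≈ [0.3125, 0.2188, 0.175, 0.2938]
H = -((50/160)·log₂(50/160) + (35/160)·log₂(35/160) + (28/160)·log₂(28/160) + (47/160)·log₂(47/160))
  = 1.9632 bits

1.9632 bits


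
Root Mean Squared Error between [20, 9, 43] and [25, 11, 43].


MSE = 29/3 = 9.6667
RMSE = √(29/3) = 3.1091

3.1091


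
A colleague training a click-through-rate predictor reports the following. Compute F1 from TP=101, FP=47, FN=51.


Precision = 101/148 = 0.6824
Recall = 101/152 = 0.6645
F1 = 2·P·R/(P+R) = 2·TP/(2·TP+FP+FN) = 202/(202+47+51) = 202/300 = 0.6733

0.6733


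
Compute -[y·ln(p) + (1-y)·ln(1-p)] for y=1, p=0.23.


BCE = -[y·ln(p) + (1-y)·ln(1-p)]
= -1·ln(0.23) - 0
= -ln(0.23) = 1.4697

1.4697


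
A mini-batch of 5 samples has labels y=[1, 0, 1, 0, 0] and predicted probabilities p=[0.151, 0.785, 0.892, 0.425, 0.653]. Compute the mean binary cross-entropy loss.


L[0] = -ln(0.151) = 1.8905
L[1] = -ln(1-0.785) = -ln(0.215) = 1.5371
L[2] = -ln(0.892) = 0.1143
L[3] = -ln(1-0.425) = -ln(0.575) = 0.5534
L[4] = -ln(1-0.653) = -ln(0.347) = 1.0584
mean = (1.8905 + 1.5371 + 0.1143 + 0.5534 + 1.0584)/5 = 1.0307

1.0307


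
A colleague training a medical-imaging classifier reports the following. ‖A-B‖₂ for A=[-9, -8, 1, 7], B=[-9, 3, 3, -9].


d = √((-9+ 9)² + (-8-3)² + (1-3)² + (7+ 9)²)
  = √(0 + 121 + 4 + 256)
  = √381 = 19.5192

19.5192


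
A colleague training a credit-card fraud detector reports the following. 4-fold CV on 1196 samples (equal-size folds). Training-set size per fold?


Fold size = 1196/4 = 299
Training per fold = 1196 - 299 = 897

897


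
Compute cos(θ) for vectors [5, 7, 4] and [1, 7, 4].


A·B = 5·1 + 7·7 + 4·4 = 70
‖A‖ = √90 = 9.4868, ‖B‖ = √66 = 8.124
cos = 70/(√90·√66) = 70/√5940 = 0.9082

0.9082


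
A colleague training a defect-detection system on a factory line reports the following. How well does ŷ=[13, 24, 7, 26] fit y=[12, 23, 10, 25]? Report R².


ȳ = 17.5
SS_res = Σ(y-ŷ)² = 12
SS_tot = Σ(y-ȳ)² = 173
R² = 1 - SS_res/SS_tot = 1 - 0.0694 = 0.9306

0.9306


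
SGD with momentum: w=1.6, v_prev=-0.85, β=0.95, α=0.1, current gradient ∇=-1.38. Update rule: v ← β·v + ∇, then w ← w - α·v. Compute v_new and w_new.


v_new = 0.95·-0.85 - 1.38 = -0.8075 - 1.38 = -2.1875
w_new = 1.6 - 0.1·-2.1875 = 1.6 + 0.21875 = 1.81875

v_new=-2.1875, w_new=1.81875


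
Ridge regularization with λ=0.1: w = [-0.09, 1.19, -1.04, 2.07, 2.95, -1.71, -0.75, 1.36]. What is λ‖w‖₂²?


‖w‖₂² = (-0.09)² + (1.19)² + (-1.04)² + (2.07)² + (2.95)² + (-1.71)² + (-0.75)² + (1.36)²
     = 0.0081 + 1.4161 + 1.0816 + 4.2849 + 8.7025 + 2.9241 + 0.5625 + 1.8496
     = 20.8294
λ·‖w‖₂² = 0.1·20.8294 = 2.08294

2.08294


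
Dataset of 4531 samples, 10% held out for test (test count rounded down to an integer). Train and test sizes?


Test = ⌊4531·10/100⌋ = 453
Train = 4531 - 453 = 4078

Train: 4078, Test: 453


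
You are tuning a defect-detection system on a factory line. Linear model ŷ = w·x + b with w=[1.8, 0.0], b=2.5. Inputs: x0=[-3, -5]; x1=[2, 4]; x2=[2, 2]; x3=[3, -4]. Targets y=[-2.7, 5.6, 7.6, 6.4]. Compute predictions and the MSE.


ŷ0 = (1.8)·(-3) + (0.0)·(-5) + 2.5 = -2.9
ŷ1 = (1.8)·(2) + (0.0)·(4) + 2.5 = 6.1
ŷ2 = (1.8)·(2) + (0.0)·(2) + 2.5 = 6.1
ŷ3 = (1.8)·(3) + (0.0)·(-4) + 2.5 = 7.9
errors² = [0.04, 0.25, 2.25, 2.25]
MSE = 4.7900/4 = 1.1975

1.1975


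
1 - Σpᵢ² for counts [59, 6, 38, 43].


Probabilities: [59/146, 6/146, 38/146, 43/146] ≈ [0.4041, 0.0411, 0.2603, 0.2945]
Σpᵢ² = (3481 + 36 + 1444 + 1849)/146² = 6810/21316
Gini = 1 - Σpᵢ² = 1 - 6810/21316 = 0.6805

0.6805


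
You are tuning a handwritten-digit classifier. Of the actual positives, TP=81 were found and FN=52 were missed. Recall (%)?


Recall = TP/(TP+FN)
= 81/(81+52)
= 81/133 = 60.9%

60.9%


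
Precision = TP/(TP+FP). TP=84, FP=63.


Precision = TP/(TP+FP)
= 84/(84+63)
= 84/147 = 57.14%

57.14%


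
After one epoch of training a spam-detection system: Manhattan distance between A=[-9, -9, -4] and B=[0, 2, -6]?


d = |-9-0| + |-9-2| + |-4+ 6|
  = 9 + 11 + 2
  = 22

22


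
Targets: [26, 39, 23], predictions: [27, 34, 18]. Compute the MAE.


Absolute errors: |26-27|=1, |39-34|=5, |23-18|=5
Sum = 11
MAE = 11/3 = 11/3

11/3


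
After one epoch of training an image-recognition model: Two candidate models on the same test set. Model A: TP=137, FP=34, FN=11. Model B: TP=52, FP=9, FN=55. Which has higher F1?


Model A: P=137/171=0.8012, R=137/148=0.9257, F1=2PR/(P+R)=2TP/(2TP+FP+FN)=274/319=0.8589
Model B: P=52/61=0.8525, R=52/107=0.486, F1=2PR/(P+R)=2TP/(2TP+FP+FN)=104/168=0.619
0.8589 > 0.619 → Model A

Model A


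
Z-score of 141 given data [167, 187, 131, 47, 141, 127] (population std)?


μ = 133.3333, σ = 43.9153
z = (141 - 133.3333)/43.9153 = 0.1746

0.1746


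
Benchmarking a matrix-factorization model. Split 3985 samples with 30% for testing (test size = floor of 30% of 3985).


Test = ⌊3985·30/100⌋ = 1195
Train = 3985 - 1195 = 2790

Train: 2790, Test: 1195


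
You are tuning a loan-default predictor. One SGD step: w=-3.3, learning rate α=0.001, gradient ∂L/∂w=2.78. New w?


w_new = w - α·∇
= -3.3 - 0.001·2.78
= -3.3 - 0.00278
= -3.30278

-3.30278


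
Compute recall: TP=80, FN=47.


Recall = TP/(TP+FN)
= 80/(80+47)
= 80/127 = 62.99%

62.99%


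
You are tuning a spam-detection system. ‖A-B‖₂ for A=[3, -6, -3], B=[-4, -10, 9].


d = √((3+ 4)² + (-6+ 10)² + (-3-9)²)
  = √(49 + 16 + 144)
  = √209 = 14.4568

14.4568


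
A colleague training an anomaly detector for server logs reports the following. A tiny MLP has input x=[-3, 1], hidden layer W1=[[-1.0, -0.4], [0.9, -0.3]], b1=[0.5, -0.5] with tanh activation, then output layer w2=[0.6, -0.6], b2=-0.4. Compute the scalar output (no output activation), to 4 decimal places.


z1[0] = (-1.0)·(-3) + (-0.4)·(1) + 0.5 = 3.1
z1[1] = (0.9)·(-3) + (-0.3)·(1) - 0.5 = -3.5
h = tanh(z1) = [0.9959, -0.9982]
output = (0.6)·(0.9959) + (-0.6)·(-0.9982) - 0.4 = 0.7965

0.7965


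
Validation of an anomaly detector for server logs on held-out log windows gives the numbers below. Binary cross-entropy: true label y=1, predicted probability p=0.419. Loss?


BCE = -[y·ln(p) + (1-y)·ln(1-p)]
= -1·ln(0.419) - 0
= -ln(0.419) = 0.8699

0.8699


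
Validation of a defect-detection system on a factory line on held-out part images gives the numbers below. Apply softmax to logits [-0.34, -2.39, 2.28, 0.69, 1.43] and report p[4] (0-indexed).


Exponentials: e^-0.34=0.7118, e^-2.39=0.0916, e^2.28=9.7767, e^0.69=1.9937, e^1.43=4.1787
Sum = 16.7525
Softmax = [0.0425, 0.0055, 0.5836, 0.119, 0.2494]
p[4] = 4.1787/16.7525 = 0.2494

0.2494


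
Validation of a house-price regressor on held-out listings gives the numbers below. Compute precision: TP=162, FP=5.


Precision = TP/(TP+FP)
= 162/(162+5)
= 162/167 = 97.01%

97.01%


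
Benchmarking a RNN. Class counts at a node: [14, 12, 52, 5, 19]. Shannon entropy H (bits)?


Probabilities: [14/102, 12/102, 52/102, 5/102, 19/102] ≈ [0.1373, 0.1176, 0.5098, 0.049, 0.1863]
H = -((14/102)·log₂(14/102) + (12/102)·log₂(12/102) + (52/102)·log₂(52/102) + (5/102)·log₂(5/102) + (19/102)·log₂(19/102))
  = 1.9169 bits

1.9169 bits


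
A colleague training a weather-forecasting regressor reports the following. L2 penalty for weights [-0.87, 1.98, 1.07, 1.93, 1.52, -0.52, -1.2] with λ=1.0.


‖w‖₂² = (-0.87)² + (1.98)² + (1.07)² + (1.93)² + (1.52)² + (-0.52)² + (-1.2)²
     = 0.7569 + 3.9204 + 1.1449 + 3.7249 + 2.3104 + 0.2704 + 1.44
     = 13.5679
λ·‖w‖₂² = 1.0·13.5679 = 13.5679

13.5679


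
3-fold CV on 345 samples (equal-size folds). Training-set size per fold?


Fold size = 345/3 = 115
Training per fold = 345 - 115 = 230

230


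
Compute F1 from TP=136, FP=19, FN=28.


Precision = 136/155 = 0.8774
Recall = 136/164 = 0.8293
F1 = 2·P·R/(P+R) = 2·TP/(2·TP+FP+FN) = 272/(272+19+28) = 272/319 = 0.8527

0.8527


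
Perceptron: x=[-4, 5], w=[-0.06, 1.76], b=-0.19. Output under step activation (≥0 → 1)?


z = (-4)·(-0.06) + (5)·(1.76) - 0.19
  = 8.85
step(z) = 1 (z≥0)

1


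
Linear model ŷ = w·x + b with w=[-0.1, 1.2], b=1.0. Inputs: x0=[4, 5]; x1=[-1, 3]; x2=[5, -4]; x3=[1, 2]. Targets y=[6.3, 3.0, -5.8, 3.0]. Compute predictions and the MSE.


ŷ0 = (-0.1)·(4) + (1.2)·(5) + 1.0 = 6.6
ŷ1 = (-0.1)·(-1) + (1.2)·(3) + 1.0 = 4.7
ŷ2 = (-0.1)·(5) + (1.2)·(-4) + 1.0 = -4.3
ŷ3 = (-0.1)·(1) + (1.2)·(2) + 1.0 = 3.3
errors² = [0.09, 2.89, 2.25, 0.09]
MSE = 5.3200/4 = 1.33

1.33


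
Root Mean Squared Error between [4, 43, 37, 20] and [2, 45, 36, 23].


MSE = 18/4 = 4.5
RMSE = √(18/4) = 2.1213

2.1213


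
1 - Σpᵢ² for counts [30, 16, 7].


Probabilities: [30/53, 16/53, 7/53] ≈ [0.566, 0.3019, 0.1321]
Σpᵢ² = (900 + 256 + 49)/53² = 1205/2809
Gini = 1 - Σpᵢ² = 1 - 1205/2809 = 0.571

0.571


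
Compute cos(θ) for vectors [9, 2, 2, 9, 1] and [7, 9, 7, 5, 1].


A·B = 9·7 + 2·9 + 2·7 + 9·5 + 1·1 = 141
‖A‖ = √171 = 13.0767, ‖B‖ = √205 = 14.3178
cos = 141/(√171·√205) = 141/√35055 = 0.7531

0.7531


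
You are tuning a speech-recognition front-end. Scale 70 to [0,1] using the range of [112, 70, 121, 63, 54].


min=54, max=121
(70-54)/(121-54) = 16/67 = 0.2388

0.2388


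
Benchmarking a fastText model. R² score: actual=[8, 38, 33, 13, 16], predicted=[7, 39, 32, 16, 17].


ȳ = 21.6
SS_res = Σ(y-ŷ)² = 13
SS_tot = Σ(y-ȳ)² = 689.2
R² = 1 - SS_res/SS_tot = 1 - 0.0189 = 0.9811

0.9811


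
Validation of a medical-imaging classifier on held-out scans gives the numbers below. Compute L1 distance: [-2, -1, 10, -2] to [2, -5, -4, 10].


d = |-2-2| + |-1+ 5| + |10+ 4| + |-2-10|
  = 4 + 4 + 14 + 12
  = 34

34


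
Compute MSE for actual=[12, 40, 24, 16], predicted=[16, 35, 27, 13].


Squared errors: (12-16)²=16, (40-35)²=25, (24-27)²=9, (16-13)²=9
Sum = 59
MSE = 59/4 = 59/4

59/4


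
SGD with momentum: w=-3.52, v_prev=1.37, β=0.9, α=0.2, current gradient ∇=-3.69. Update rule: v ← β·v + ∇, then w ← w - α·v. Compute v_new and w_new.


v_new = 0.9·1.37 - 3.69 = 1.233 - 3.69 = -2.457
w_new = -3.52 - 0.2·-2.457 = -3.52 + 0.4914 = -3.0286

v_new=-2.457, w_new=-3.0286


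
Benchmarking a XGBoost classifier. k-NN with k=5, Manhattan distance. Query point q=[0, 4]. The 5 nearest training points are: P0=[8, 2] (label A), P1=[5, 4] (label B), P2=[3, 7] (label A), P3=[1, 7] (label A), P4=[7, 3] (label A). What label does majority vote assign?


d(q,P0) = 10  (label A)
d(q,P1) = 5  (label B)
d(q,P2) = 6  (label A)
d(q,P3) = 4  (label A)
d(q,P4) = 8  (label A)
Votes: A=4, B=1
Majority → A

A


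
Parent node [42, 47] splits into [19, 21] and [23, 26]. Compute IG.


Parent = [42, 47], H_parent = 0.9977
H_left = 0.9982 (n=40), H_right = 0.9973 (n=49)
H_children = (40/89)·0.9982 + (49/89)·0.9973 = 0.9977
IG = 0.9977 - 0.9977 = 0.0

0.0


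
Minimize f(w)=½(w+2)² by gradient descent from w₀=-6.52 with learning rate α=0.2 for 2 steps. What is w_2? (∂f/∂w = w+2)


step 1: grad = -6.52+2 = -4.52; w = -6.52 - 0.2·(-4.52) = -5.616
step 2: grad = -5.616+2 = -3.616; w = -5.616 - 0.2·(-3.616) = -4.8928

-4.8928


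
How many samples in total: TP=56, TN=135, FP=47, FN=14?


Total = TP + TN + FP + FN
= 56 + 135 + 47 + 14
= 252
(Predicted positive: 103, predicted negative: 149)

252


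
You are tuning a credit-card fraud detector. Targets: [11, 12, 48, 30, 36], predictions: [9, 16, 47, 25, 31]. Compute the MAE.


Absolute errors: |11-9|=2, |12-16|=4, |48-47|=1, |30-25|=5, |36-31|=5
Sum = 17
MAE = 17/5 = 17/5

17/5


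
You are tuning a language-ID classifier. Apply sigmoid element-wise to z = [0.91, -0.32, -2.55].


σ(0.91) = 1/(1+e^-0.91) = 0.713
σ(-0.32) = 1/(1+e^0.32) = 0.4207
σ(-2.55) = 1/(1+e^2.55) = 0.0724
result = [0.713, 0.4207, 0.0724]

[0.713, 0.4207, 0.0724]


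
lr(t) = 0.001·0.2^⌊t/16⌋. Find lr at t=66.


n_drops = ⌊66/16⌋ = 4
lr = 0.001·0.2^4 = 0.001·0.0016 = 0.0000016

0.0000016


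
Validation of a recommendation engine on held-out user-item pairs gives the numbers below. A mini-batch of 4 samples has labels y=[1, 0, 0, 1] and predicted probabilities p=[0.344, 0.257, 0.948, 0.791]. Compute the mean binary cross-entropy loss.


L[0] = -ln(0.344) = 1.0671
L[1] = -ln(1-0.257) = -ln(0.743) = 0.2971
L[2] = -ln(1-0.948) = -ln(0.052) = 2.9565
L[3] = -ln(0.791) = 0.2345
mean = (1.0671 + 0.2971 + 2.9565 + 0.2345)/4 = 1.1388

1.1388


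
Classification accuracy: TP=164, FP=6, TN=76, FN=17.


Accuracy = (TP+TN)/(TP+TN+FP+FN)
= (164+76)/(263)
= 240/263 = 91.25%

91.25%


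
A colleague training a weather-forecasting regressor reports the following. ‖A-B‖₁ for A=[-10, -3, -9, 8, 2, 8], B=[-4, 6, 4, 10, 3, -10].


d = |-10+ 4| + |-3-6| + |-9-4| + |8-10| + |2-3| + |8+ 10|
  = 6 + 9 + 13 + 2 + 1 + 18
  = 49

49


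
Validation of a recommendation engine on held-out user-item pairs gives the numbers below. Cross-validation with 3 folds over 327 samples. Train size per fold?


Fold size = 327/3 = 109
Training per fold = 327 - 109 = 218

218


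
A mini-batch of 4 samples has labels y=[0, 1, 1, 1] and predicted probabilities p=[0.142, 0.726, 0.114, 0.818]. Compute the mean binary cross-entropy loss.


L[0] = -ln(1-0.142) = -ln(0.858) = 0.1532
L[1] = -ln(0.726) = 0.3202
L[2] = -ln(0.114) = 2.1716
L[3] = -ln(0.818) = 0.2009
mean = (0.1532 + 0.3202 + 2.1716 + 0.2009)/4 = 0.7115

0.7115


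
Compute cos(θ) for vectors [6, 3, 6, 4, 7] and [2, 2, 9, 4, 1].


A·B = 6·2 + 3·2 + 6·9 + 4·4 + 7·1 = 95
‖A‖ = √146 = 12.083, ‖B‖ = √106 = 10.2956
cos = 95/(√146·√106) = 95/√15476 = 0.7636

0.7636


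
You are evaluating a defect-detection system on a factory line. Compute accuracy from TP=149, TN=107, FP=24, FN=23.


Accuracy = (TP+TN)/(TP+TN+FP+FN)
= (149+107)/(303)
= 256/303 = 84.49%

84.49%


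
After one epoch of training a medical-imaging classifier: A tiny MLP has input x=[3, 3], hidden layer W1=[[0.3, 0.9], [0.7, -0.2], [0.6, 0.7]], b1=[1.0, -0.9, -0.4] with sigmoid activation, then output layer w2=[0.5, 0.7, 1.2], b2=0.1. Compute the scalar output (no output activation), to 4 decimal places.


z1[0] = (0.3)·(3) + (0.9)·(3) + 1.0 = 4.6
z1[1] = (0.7)·(3) + (-0.2)·(3) - 0.9 = 0.6
z1[2] = (0.6)·(3) + (0.7)·(3) - 0.4 = 3.5
h = sigmoid(z1) = [0.99, 0.6457, 0.9707]
output = (0.5)·(0.99) + (0.7)·(0.6457) + (1.2)·(0.9707) + 0.1 = 2.2118

2.2118


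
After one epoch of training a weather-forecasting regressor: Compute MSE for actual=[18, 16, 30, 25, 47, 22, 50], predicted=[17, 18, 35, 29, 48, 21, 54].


Squared errors: (18-17)²=1, (16-18)²=4, (30-35)²=25, (25-29)²=16, (47-48)²=1, (22-21)²=1, (50-54)²=16
Sum = 64
MSE = 64/7 = 64/7

64/7


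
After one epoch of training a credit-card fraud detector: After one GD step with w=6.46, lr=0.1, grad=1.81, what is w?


w_new = w - α·∇
= 6.46 - 0.1·1.81
= 6.46 - 0.181
= 6.279

6.279


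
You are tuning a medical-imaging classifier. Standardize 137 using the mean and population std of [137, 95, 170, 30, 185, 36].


μ = 108.8333, σ = 60.6174
z = (137 - 108.8333)/60.6174 = 0.4647

0.4647


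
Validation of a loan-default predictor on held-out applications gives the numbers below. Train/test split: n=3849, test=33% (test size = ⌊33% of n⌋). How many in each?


Test = ⌊3849·33/100⌋ = 1270
Train = 3849 - 1270 = 2579

Train: 2579, Test: 1270


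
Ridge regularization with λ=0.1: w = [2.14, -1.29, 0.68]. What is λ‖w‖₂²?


‖w‖₂² = (2.14)² + (-1.29)² + (0.68)²
     = 4.5796 + 1.6641 + 0.4624
     = 6.7061
λ·‖w‖₂² = 0.1·6.7061 = 0.67061

0.67061


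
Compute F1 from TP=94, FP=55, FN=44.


Precision = 94/149 = 0.6309
Recall = 94/138 = 0.6812
F1 = 2·P·R/(P+R) = 2·TP/(2·TP+FP+FN) = 188/(188+55+44) = 188/287 = 0.6551

0.6551


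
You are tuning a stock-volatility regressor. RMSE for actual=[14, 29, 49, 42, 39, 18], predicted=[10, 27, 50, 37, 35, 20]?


MSE = 66/6 = 11
RMSE = √(66/6) = 3.3166

3.3166


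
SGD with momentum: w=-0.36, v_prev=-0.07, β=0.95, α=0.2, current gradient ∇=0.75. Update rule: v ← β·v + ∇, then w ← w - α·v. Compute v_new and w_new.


v_new = 0.95·-0.07 + 0.75 = -0.0665 + 0.75 = 0.6835
w_new = -0.36 - 0.2·0.6835 = -0.36 - 0.1367 = -0.4967

v_new=0.6835, w_new=-0.4967


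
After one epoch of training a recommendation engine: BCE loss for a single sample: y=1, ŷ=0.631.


BCE = -[y·ln(p) + (1-y)·ln(1-p)]
= -1·ln(0.631) - 0
= -ln(0.631) = 0.4604

0.4604


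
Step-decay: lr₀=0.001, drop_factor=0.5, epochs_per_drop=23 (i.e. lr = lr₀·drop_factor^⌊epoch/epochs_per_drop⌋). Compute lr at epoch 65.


n_drops = ⌊65/23⌋ = 2
lr = 0.001·0.5^2 = 0.001·0.25 = 0.00025

0.00025


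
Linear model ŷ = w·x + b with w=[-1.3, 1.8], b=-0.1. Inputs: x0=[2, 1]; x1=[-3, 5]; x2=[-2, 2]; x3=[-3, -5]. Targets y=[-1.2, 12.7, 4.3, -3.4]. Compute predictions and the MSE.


ŷ0 = (-1.3)·(2) + (1.8)·(1) - 0.1 = -0.9
ŷ1 = (-1.3)·(-3) + (1.8)·(5) - 0.1 = 12.8
ŷ2 = (-1.3)·(-2) + (1.8)·(2) - 0.1 = 6.1
ŷ3 = (-1.3)·(-3) + (1.8)·(-5) - 0.1 = -5.2
errors² = [0.09, 0.01, 3.24, 3.24]
MSE = 6.5800/4 = 1.645

1.645


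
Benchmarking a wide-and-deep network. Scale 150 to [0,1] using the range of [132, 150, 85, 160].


min=85, max=160
(150-85)/(160-85) = 65/75 = 0.8667

0.8667


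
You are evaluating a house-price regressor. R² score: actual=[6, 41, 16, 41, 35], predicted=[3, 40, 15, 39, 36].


ȳ = 27.8
SS_res = Σ(y-ŷ)² = 16
SS_tot = Σ(y-ȳ)² = 1014.8
R² = 1 - SS_res/SS_tot = 1 - 0.0158 = 0.9842

0.9842


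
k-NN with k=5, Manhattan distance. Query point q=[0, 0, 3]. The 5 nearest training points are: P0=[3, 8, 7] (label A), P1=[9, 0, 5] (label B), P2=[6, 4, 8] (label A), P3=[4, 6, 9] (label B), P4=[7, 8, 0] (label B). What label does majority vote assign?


d(q,P0) = 15  (label A)
d(q,P1) = 11  (label B)
d(q,P2) = 15  (label A)
d(q,P3) = 16  (label B)
d(q,P4) = 18  (label B)
Votes: A=2, B=3
Majority → B

B


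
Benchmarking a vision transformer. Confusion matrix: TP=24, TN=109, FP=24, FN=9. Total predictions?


Total = TP + TN + FP + FN
= 24 + 109 + 24 + 9
= 166
(Predicted positive: 48, predicted negative: 118)

166


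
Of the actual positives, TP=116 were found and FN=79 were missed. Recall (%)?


Recall = TP/(TP+FN)
= 116/(116+79)
= 116/195 = 59.49%

59.49%


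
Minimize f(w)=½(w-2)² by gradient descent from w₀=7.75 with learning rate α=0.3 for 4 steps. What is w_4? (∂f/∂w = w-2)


step 1: grad = 7.75-2 = 5.75; w = 7.75 - 0.3·(5.75) = 6.025
step 2: grad = 6.025-2 = 4.025; w = 6.025 - 0.3·(4.025) = 4.8175
step 3: grad = 4.8175-2 = 2.8175; w = 4.8175 - 0.3·(2.8175) = 3.97225
step 4: grad = 3.97225-2 = 1.97225; w = 3.97225 - 0.3·(1.97225) = 3.380575

3.380575


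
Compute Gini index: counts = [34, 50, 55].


Probabilities: [34/139, 50/139, 55/139] ≈ [0.2446, 0.3597, 0.3957]
Σpᵢ² = (1156 + 2500 + 3025)/139² = 6681/19321
Gini = 1 - Σpᵢ² = 1 - 6681/19321 = 0.6542

0.6542


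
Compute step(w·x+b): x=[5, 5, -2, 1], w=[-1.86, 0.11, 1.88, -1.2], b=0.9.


z = (5)·(-1.86) + (5)·(0.11) + (-2)·(1.88) + (1)·(-1.2) + 0.9
  = -12.81
step(z) = 0 (z<0)

0


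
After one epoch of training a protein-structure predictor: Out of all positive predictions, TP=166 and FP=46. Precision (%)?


Precision = TP/(TP+FP)
= 166/(166+46)
= 166/212 = 78.3%

78.3%


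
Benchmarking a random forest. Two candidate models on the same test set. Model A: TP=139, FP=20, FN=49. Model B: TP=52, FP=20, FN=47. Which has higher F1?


Model A: P=139/159=0.8742, R=139/188=0.7394, F1=2PR/(P+R)=2TP/(2TP+FP+FN)=278/347=0.8012
Model B: P=52/72=0.7222, R=52/99=0.5253, F1=2PR/(P+R)=2TP/(2TP+FP+FN)=104/171=0.6082
0.8012 > 0.6082 → Model A

Model A


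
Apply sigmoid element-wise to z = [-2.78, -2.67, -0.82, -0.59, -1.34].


σ(-2.78) = 1/(1+e^2.78) = 0.0584
σ(-2.67) = 1/(1+e^2.67) = 0.0648
σ(-0.82) = 1/(1+e^0.82) = 0.3058
σ(-0.59) = 1/(1+e^0.59) = 0.3566
σ(-1.34) = 1/(1+e^1.34) = 0.2075
result = [0.0584, 0.0648, 0.3058, 0.3566, 0.2075]

[0.0584, 0.0648, 0.3058, 0.3566, 0.2075]


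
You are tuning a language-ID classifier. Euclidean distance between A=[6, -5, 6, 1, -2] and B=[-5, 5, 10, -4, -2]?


d = √((6+ 5)² + (-5-5)² + (6-10)² + (1+ 4)² + (-2+ 2)²)
  = √(121 + 100 + 16 + 25 + 0)
  = √262 = 16.1864

16.1864


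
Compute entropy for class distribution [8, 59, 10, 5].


Probabilities: [8/82, 59/82, 10/82, 5/82] ≈ [0.0976, 0.7195, 0.122, 0.061]
H = -((8/82)·log₂(8/82) + (59/82)·log₂(59/82) + (10/82)·log₂(10/82) + (5/82)·log₂(5/82))
  = 1.2855 bits

1.2855 bits


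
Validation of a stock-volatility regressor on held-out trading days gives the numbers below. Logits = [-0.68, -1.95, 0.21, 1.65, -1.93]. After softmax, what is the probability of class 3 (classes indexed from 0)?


Exponentials: e^-0.68=0.5066, e^-1.95=0.1423, e^0.21=1.2337, e^1.65=5.207, e^-1.93=0.1451
Sum = 7.2347
Softmax = [0.07, 0.0197, 0.1705, 0.7197, 0.0201]
p[3] = 5.207/7.2347 = 0.7197

0.7197


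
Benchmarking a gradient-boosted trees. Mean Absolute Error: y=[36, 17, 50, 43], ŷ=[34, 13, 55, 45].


Absolute errors: |36-34|=2, |17-13|=4, |50-55|=5, |43-45|=2
Sum = 13
MAE = 13/4 = 13/4

13/4
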